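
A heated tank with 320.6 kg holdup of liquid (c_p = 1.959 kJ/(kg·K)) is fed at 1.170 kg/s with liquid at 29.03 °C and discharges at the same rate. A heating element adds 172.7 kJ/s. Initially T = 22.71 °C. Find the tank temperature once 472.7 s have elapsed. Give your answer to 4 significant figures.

89.83 °C

Heat balance on the well-mixed liquid: M c_p dT/dt = ṁ c_p (T_in − T) + 172.7.
τ = M/ṁ = 274.017 s; T_ss = T_in + Q̇/(ṁ c_p) = 29.03 + 172.7/(1.170·1.959) = 104.378 °C.
T approaches T_ss exponentially: T(t) = T_ss + (T₀ − T_ss) e^(−t/τ).
T(472.7) = 104.378 + (-81.6681)·e^(−472.7/274.017) = 104.378 + (-81.6681)·0.178160 = 89.8281 °C.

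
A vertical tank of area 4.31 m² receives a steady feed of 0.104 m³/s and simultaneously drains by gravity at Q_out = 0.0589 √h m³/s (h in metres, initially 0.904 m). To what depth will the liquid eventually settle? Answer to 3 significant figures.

3.12 m

Level balance: A dh/dt = 0.104 − 0.0589 √h. Setting dh/dt = 0:
Q_in = 0.0589 √h_ss ⇒ √h_ss = 0.104/0.0589 = 1.7657.
h_ss = 1.7657² = 3.1177 m. (Since h₀ = 0.904 m < h_ss, the level will rise toward this value.)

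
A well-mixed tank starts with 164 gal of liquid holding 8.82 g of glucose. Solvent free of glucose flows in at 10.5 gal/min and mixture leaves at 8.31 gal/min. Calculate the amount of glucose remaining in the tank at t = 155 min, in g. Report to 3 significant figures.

Let m(t) be the amount of glucose. Volume: V(t) = V₀ + (Q_in − Q_out) t = 164 + 2.1900 t; V(155) = 503.45 gal.
No glucose enters, so dm/dt = −Q_out · (m/V).
Separate: dm/m = −Q_out dt/V(t) ⇒ ln(m/m₀) = −(Q_out/(Q_in−Q_out)) ln(V/V₀).
m = m₀ (V₀/V)^(Q_out/(Q_in−Q_out)) = 8.82 × (164/503.45)^(3.7945) = 0.12506 g.

0.125 g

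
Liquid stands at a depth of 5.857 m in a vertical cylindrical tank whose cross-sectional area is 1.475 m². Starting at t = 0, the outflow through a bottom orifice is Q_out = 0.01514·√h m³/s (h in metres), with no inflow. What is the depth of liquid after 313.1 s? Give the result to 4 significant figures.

0.6613 m

Mass balance (ρ constant): A dh/dt = −0.01514 √h.
Separate and integrate: 2(√h − √h₀) = −(0.01514/A) t.
√h = √5.857 − 0.01514·313.1/(2·1.475) = 2.42012 − 1.60689 = 0.813231.
h = 0.813231² = 0.661345 m.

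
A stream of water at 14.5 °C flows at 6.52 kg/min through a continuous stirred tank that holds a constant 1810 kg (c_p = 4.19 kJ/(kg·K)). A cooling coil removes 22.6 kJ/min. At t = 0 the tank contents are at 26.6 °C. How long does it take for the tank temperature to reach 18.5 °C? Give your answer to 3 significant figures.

M c_p dT/dt = ṁ c_p (T_in − T) − Q̇.
τ = M/ṁ = 277.61 min; T_ss = T_in − Q̇/(ṁ c_p) = 13.673 °C.
T(t) = T_ss + (T₀ − T_ss) e^(−t/τ). Set T = 18.5:
e^(−t/τ) = (18.5 − 13.673)/(26.6 − 13.673) = 0.37342
t = −277.61 · ln(0.37342) = 273.46 min.

273 min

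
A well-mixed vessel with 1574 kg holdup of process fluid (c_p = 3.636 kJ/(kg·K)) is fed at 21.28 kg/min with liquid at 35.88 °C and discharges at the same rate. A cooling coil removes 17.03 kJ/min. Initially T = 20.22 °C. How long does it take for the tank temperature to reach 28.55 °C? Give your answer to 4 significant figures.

Energy balance: M c_p dT/dt = ṁ c_p (T_in − T) − 17.03.
τ = M/ṁ = 73.9662 min; T_ss = T_in − Q̇/(ṁ c_p) = 35.6599 °C.
T(t) = T_ss + (T₀ − T_ss) e^(−t/τ). Set T = 28.55:
e^(−t/τ) = (28.55 − 35.6599)/(20.22 − 35.6599) = 0.460489
t = −73.9662 · ln(0.460489) = 57.3583 min.

57.36 min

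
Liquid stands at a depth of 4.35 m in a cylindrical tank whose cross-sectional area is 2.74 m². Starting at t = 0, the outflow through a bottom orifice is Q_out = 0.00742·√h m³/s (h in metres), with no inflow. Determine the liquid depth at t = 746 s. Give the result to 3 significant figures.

With no inflow, A dh/dt = −0.00742 √h.
This is separable: 2 d(√h)/dt = −0.00742/A, so √h = √h₀ − (0.00742/(2A)) t.
√h = √4.35 − 0.00742·746/(2·2.74) = 2.0857 − 1.0101 = 1.0756.
h = 1.0756² = 1.1569 m.

1.16 m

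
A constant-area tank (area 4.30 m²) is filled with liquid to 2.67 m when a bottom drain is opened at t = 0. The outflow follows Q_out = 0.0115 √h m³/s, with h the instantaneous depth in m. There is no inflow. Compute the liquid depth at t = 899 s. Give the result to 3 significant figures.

With no inflow, A dh/dt = −0.0115 √h.
This is separable: 2 d(√h)/dt = −0.0115/A, so √h = √h₀ − (0.0115/(2A)) t.
√h = √2.67 − 0.0115·899/(2·4.30) = 1.6340 − 1.2022 = 0.43186.
h = 0.43186² = 0.18651 m.

0.187 m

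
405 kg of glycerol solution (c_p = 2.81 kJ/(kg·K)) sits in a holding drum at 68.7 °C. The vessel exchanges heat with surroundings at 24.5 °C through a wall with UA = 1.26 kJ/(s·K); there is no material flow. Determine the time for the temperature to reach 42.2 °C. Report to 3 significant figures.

Lumped-capacitance energy balance: M c_p dT/dt = UA(T_amb − T).
τ = M c_p/UA = 903.21 s; T_ss = T_amb = 24.500 °C.
T(t) = T_ss + (T₀ − T_ss)e^(−t/τ); set T = 42.2:
t = −τ ln[(T − T_ss)/(T₀ − T_ss)] = −903.21 · ln(0.40045) = 826.59 s.

827 s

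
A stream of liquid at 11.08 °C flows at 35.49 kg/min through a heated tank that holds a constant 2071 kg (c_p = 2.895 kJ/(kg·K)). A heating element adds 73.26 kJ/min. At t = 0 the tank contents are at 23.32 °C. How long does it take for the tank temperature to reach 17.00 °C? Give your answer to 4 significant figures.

46.37 min

Unsteady energy balance on the tank contents: M c_p dT/dt = ṁ c_p (T_in − T) + 73.26.
τ = M/ṁ = 58.3545 min; T_ss = T_in + Q̇/(ṁ c_p) = 11.7930 °C.
T(t) = T_ss + (T₀ − T_ss) e^(−t/τ). Set T = 17.00:
e^(−t/τ) = (17.00 − 11.7930)/(23.32 − 11.7930) = 0.451720
t = −58.3545 · ln(0.451720) = 46.3738 min.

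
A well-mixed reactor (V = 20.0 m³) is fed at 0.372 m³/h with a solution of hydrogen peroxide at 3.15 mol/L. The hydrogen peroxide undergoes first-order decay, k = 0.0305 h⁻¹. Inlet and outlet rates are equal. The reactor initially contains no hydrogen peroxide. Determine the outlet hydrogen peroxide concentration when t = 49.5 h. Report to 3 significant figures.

1.09 mol/L

Accumulation = in − out − consumed: V dC/dt = Q C_in − Q C − k V C.
dC/dt = (Q/V) C_in − (Q/V + k) C; effective rate a = Q/V + k = 0.018600 + 0.0305 = 0.049100 h⁻¹.
C_ss = Q C_in/(Q + kV) = 1.1933 mol/L; C(t) = C_ss + (C₀ − C_ss) e^(−a t).
C(49.5) = 1.1933 + (-1.1933)·e^(−0.049100·49.5) = 1.1933 + (-1.1933)·0.087997 = 1.0883 mol/L.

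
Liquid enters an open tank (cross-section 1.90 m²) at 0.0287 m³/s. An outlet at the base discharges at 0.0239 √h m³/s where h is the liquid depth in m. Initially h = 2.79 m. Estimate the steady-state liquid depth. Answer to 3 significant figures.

A dh/dt = Q_in − 0.0239 √h. Steady state requires inflow = outflow:
Q_in = 0.0239 √h_ss ⇒ √h_ss = 0.0287/0.0239 = 1.2008.
h_ss = 1.2008² = 1.4420 m. (Since h₀ = 2.79 m > h_ss, the level will fall toward this value.)

1.44 m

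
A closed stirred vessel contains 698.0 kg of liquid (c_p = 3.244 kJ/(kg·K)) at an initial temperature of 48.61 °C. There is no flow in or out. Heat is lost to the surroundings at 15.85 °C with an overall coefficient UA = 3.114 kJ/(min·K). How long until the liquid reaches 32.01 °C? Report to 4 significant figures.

M c_p dT/dt = −UA(T − T_amb).
τ = M c_p/UA = 727.139 min; T_ss = T_amb = 15.8500 °C.
T(t) = T_ss + (T₀ − T_ss)e^(−t/τ); set T = 32.01:
t = −τ ln[(T − T_ss)/(T₀ − T_ss)] = −727.139 · ln(0.493284) = 513.847 min.

513.8 min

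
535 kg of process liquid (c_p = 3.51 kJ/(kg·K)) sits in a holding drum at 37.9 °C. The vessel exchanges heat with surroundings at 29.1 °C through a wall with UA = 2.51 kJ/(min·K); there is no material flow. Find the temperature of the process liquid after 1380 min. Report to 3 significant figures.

30.5 °C

Lumped-capacitance energy balance: M c_p dT/dt = UA(T_amb − T).
dT/dt = (T_ss − T)/τ with T_ss = T_amb = 29.100 °C, τ = M c_p/UA = 535·3.51/2.51 = 748.15 min.
This is linear first-order; T(t) = T_ss + (T₀ − T_ss) e^(−t/τ).
T(1380) = 29.100 + (8.8000)·0.15810 = 30.491 °C.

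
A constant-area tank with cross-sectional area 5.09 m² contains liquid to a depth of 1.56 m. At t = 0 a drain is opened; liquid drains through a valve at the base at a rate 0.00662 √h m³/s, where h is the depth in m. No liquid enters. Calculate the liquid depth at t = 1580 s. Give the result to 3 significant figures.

Unsteady balance on liquid volume: A dh/dt = −0.00662 √h.
This is separable: 2 d(√h)/dt = −0.00662/A, so √h = √h₀ − (0.00662/(2A)) t.
√h = √1.56 − 0.00662·1580/(2·5.09) = 1.2490 − 1.0275 = 0.22153.
h = 0.22153² = 0.049077 m.

0.0491 m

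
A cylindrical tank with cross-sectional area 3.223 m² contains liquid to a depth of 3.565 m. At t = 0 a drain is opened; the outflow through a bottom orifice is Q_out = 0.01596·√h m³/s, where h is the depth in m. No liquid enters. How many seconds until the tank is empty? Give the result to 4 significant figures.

762.6 s

A dh/dt = −Q_out = −0.01596 √h.
This is separable: 2 d(√h)/dt = −0.01596/A, so √h = √h₀ − (0.01596/(2A)) t.
Set h = 0: 2√h₀ = (0.01596/A) t_empty ⇒ t_empty = 2A√h₀/0.01596.
t_empty = 2·3.223·√3.565/0.01596 = 6.44600·1.88812/0.01596 = 762.583 s.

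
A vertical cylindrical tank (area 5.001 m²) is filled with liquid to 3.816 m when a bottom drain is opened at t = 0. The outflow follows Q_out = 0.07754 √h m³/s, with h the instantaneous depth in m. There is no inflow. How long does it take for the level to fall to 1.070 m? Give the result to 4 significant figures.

118.5 s

Unsteady balance on liquid volume: A dh/dt = −0.07754 √h.
∫ h^(−1/2) dh = −(0.07754/A) ∫ dt, giving 2√h = 2√h₀ − (0.07754/A) t.
t = 2A(√h₀ − √h)/0.07754 = 2·5.001·(√3.816 − √1.070)/0.07754
  = 10.0020 × (1.95346 − 1.03441) / 0.07754 = 118.550 s.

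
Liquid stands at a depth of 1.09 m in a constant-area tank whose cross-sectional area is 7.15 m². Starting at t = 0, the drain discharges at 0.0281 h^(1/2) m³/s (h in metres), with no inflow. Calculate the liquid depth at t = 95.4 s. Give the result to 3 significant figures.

0.734 m

A dh/dt = −Q_out = −0.0281 √h.
This is separable: 2 d(√h)/dt = −0.0281/A, so √h = √h₀ − (0.0281/(2A)) t.
√h = √1.09 − 0.0281·95.4/(2·7.15) = 1.0440 − 0.18746 = 0.85657.
h = 0.85657² = 0.73371 m.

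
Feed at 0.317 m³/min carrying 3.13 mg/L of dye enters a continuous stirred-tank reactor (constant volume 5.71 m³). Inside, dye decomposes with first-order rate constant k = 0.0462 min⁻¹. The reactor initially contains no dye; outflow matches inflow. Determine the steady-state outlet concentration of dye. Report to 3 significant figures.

Accumulation = in − out − consumed: V dC/dt = Q C_in − Q C − k V C.
At steady state: 0 = Q C_in − (Q + kV) C_ss, so C_ss = Q C_in/(Q + kV).
C_ss = 0.317·3.13/(0.317 + 0.0462·5.71) = 0.99221/0.58080 = 1.7083 mg/L.

1.71 mg/L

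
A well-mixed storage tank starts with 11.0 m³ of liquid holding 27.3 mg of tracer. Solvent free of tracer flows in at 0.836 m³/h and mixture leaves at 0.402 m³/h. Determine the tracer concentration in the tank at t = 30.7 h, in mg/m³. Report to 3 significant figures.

0.538 mg/m³

Let m(t) be the amount of tracer. Volume: V(t) = V₀ + (Q_in − Q_out) t = 11.0 + 0.43400 t; V(30.7) = 24.324 m³.
No tracer enters, so dm/dt = −Q_out · (m/V).
dm/m = −Q_out dt/(V₀ + 0.43400 t); integrating gives ln(m/m₀) = −(Q_out/(Q_in−Q_out)) ln(V/V₀).
m = m₀ (V₀/V)^(Q_out/(Q_in−Q_out)) = 27.3 × (11.0/24.324)^(0.92627) = 13.090 mg.
C = m/V = 13.090/24.324 = 0.53815 mg/m³.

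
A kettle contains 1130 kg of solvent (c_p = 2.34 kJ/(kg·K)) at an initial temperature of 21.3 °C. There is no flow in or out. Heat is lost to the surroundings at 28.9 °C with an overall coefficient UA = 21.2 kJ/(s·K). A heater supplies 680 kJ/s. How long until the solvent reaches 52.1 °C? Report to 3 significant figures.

Lumped-capacitance energy balance: M c_p dT/dt = UA(T_amb − T) + Q̇.
τ = M c_p/UA = 124.73 s; T_ss = T_amb + Q̇/UA = 28.9 + 680/21.2 = 60.975 °C.
T(t) = T_ss + (T₀ − T_ss)e^(−t/τ); set T = 52.1:
t = −τ ln[(T − T_ss)/(T₀ − T_ss)] = −124.73 · ln(0.22370) = 186.77 s.

187 s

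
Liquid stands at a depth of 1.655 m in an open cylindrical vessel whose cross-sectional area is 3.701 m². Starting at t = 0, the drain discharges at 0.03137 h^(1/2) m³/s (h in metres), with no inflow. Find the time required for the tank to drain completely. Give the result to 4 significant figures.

Unsteady balance on liquid volume: A dh/dt = −0.03137 √h.
This is separable: 2 d(√h)/dt = −0.03137/A, so √h = √h₀ − (0.03137/(2A)) t.
Set h = 0: 2√h₀ = (0.03137/A) t_empty ⇒ t_empty = 2A√h₀/0.03137.
t_empty = 2·3.701·√1.655/0.03137 = 7.40200·1.28647/0.03137 = 303.552 s.

303.6 s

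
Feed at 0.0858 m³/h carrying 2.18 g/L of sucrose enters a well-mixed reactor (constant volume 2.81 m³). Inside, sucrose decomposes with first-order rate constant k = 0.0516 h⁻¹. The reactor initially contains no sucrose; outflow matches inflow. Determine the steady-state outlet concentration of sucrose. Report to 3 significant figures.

Species balance: V dC/dt = Q C_in − Q C − k V C.
Steady state (dC/dt = 0): C_ss = Q C_in/(Q + kV) = C_in/(1 + kV/Q).
C_ss = 0.0858·2.18/(0.0858 + 0.0516·2.81) = 0.18704/0.23080 = 0.81043 g/L.

0.810 g/L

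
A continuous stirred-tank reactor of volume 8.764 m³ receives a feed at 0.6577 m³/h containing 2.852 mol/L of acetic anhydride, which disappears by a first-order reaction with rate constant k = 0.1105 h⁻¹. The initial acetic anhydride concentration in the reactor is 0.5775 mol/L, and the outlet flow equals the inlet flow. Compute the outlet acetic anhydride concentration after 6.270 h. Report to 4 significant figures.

Accumulation = in − out − consumed: V dC/dt = Q C_in − Q C − k V C.
dC/dt = (Q/V) C_in − (Q/V + k) C; effective rate a = Q/V + k = 0.0750456 + 0.1105 = 0.185546 h⁻¹.
C_ss = Q C_in/(Q + kV) = 1.15352 mol/L; C(t) = C_ss + (C₀ − C_ss) e^(−a t).
C(6.270) = 1.15352 + (-0.576018)·e^(−0.185546·6.270) = 1.15352 + (-0.576018)·0.312431 = 0.973552 mol/L.

0.9736 mol/L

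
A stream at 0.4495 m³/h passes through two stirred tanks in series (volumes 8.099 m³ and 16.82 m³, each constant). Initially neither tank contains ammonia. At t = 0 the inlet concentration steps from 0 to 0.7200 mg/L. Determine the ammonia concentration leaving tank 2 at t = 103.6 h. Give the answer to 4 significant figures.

Time constants: τᵢ = Vᵢ/Q for each well-mixed tank.
τ₁ = 8.099/0.4495 = 18.0178 h; τ₂ = 16.82/0.4495 = 37.4194 h.
Solving the cascade with C₁(0)=C₂(0)=0 gives C₂(t) = C_in[1 − (τ₁ e^(−t/τ₁) − τ₂ e^(−t/τ₂))/(τ₁ − τ₂)].
At t = 103.6: e^(−t/τ₁) = 0.00318319, e^(−t/τ₂) = 0.0627485.
C₂ = 0.7200·[1 − (18.0178·0.00318319 − 37.4194·0.0627485)/(-19.4016)] = 0.7200·0.881935 = 0.634993 mg/L.

0.6350 mg/L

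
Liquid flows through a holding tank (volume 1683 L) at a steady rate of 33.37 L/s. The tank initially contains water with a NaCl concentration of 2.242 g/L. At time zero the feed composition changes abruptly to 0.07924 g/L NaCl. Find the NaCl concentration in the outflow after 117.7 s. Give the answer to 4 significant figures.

Mass balance on the solute (V constant): V dC/dt = Q(C_in − C).
Rewrite as dC/dt + C/τ = C_in/τ, τ = V/Q = 50.4345 s.
This is linear first-order; C(t) = C_in + (C₀ − C_in) e^(−t/τ).
C(117.7) = 0.07924 + (2.242 − 0.07924)·e^(−117.7/50.4345) = 0.07924 + (2.16276)·0.0969346 = 0.288886 g/L.

0.2889 g/L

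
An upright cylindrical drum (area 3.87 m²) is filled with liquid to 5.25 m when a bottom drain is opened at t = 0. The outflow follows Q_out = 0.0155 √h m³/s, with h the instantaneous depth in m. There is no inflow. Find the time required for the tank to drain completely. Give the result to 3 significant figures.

1140 s

Volume balance on the tank: A dh/dt = −0.0155 √h.
This is separable: 2 d(√h)/dt = −0.0155/A, so √h = √h₀ − (0.0155/(2A)) t.
Set h = 0: 2√h₀ = (0.0155/A) t_empty ⇒ t_empty = 2A√h₀/0.0155.
t_empty = 2·3.87·√5.25/0.0155 = 7.7400·2.2913/0.0155 = 1144.2 s.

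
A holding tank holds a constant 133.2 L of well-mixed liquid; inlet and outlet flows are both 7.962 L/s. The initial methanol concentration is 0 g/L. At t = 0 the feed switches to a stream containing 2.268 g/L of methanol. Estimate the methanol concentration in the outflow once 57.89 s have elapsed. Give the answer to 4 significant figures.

Accumulation = in − out for the solute gives V dC/dt = Q(C_in − C).
So dC/dt = (C_in − C)/τ with τ = V/Q = 133.2/7.962 = 16.7295 s.
Solution: C(t) = C_in + (C₀ − C_in) e^(−t/τ).
C(57.89) = 2.268 + (0 − 2.268)·e^(−57.89/16.7295) = 2.268 + (-2.26800)·0.0314184 = 2.19674 g/L.

2.197 g/L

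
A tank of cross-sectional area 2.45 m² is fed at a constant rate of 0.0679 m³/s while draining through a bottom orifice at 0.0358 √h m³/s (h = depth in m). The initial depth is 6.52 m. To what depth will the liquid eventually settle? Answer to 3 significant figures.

3.60 m

Unsteady balance on liquid volume: A dh/dt = Q_in − 0.0358 √h. At steady state dh/dt = 0:
Q_in = 0.0358 √h_ss ⇒ √h_ss = 0.0679/0.0358 = 1.8966.
h_ss = 1.8966² = 3.5973 m. (Since h₀ = 6.52 m > h_ss, the level will fall toward this value.)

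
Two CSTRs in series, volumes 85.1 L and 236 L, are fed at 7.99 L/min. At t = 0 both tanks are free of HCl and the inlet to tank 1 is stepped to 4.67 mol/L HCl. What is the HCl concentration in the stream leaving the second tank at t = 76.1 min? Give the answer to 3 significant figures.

4.12 mol/L

Time constants: τᵢ = Vᵢ/Q for each well-mixed tank.
τ₁ = 85.1/7.99 = 10.651 min; τ₂ = 236/7.99 = 29.537 min.
Tank 1: C₁ = C_in(1 − e^(−t/τ₁)). Tank 2 (τ₁ ≠ τ₂): C₂ = C_in[1 − (τ₁ e^(−t/τ₁) − τ₂ e^(−t/τ₂))/(τ₁ − τ₂)].
At t = 76.1: e^(−t/τ₁) = 0.00078880, e^(−t/τ₂) = 0.076045.
C₂ = 4.67·[1 − (10.651·0.00078880 − 29.537·0.076045)/(-18.886)] = 4.67·0.88152 = 4.1167 mol/L.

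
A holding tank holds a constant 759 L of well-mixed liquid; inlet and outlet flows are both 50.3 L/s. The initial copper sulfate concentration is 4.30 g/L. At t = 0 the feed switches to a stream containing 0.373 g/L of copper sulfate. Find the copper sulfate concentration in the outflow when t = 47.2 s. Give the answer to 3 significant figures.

Accumulation = in − out for the solute gives V dC/dt = Q(C_in − C).
Rewrite as dC/dt + C/τ = C_in/τ, τ = V/Q = 15.089 s.
This is linear first-order; C(t) = C_in + (C₀ − C_in) e^(−t/τ).
C(47.2) = 0.373 + (4.30 − 0.373)·e^(−47.2/15.089) = 0.373 + (3.9270)·0.043805 = 0.54502 g/L.

0.545 g/L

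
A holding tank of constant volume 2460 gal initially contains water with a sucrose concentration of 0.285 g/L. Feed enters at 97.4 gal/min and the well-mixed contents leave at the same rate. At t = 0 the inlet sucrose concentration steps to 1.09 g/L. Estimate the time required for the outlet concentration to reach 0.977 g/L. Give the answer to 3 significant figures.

49.6 min

Species balance: V dC/dt = Q(C_in − C) ⇒ τ = V/Q = 25.257 min.
C(t) = C_in + (C₀ − C_in) e^(−t/τ). Set C = 0.977 and solve for t:
e^(−t/τ) = (C − C_in)/(C₀ − C_in) = (0.977 − 1.09)/(0.285 − 1.09) = 0.14037
t = −τ ln(…) = 25.257 × 1.9635 = 49.590 min.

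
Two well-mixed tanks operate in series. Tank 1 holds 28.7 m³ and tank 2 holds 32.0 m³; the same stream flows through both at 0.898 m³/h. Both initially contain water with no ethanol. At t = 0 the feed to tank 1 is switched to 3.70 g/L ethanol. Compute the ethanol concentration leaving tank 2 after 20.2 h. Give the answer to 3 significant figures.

Time constants: τᵢ = Vᵢ/Q for each well-mixed tank.
τ₁ = 28.7/0.898 = 31.960 h; τ₂ = 32.0/0.898 = 35.635 h.
Solving the cascade with C₁(0)=C₂(0)=0 gives C₂(t) = C_in[1 − (τ₁ e^(−t/τ₁) − τ₂ e^(−t/τ₂))/(τ₁ − τ₂)].
At t = 20.2: e^(−t/τ₁) = 0.53151, e^(−t/τ₂) = 0.56730.
C₂ = 3.70·[1 − (31.960·0.53151 − 35.635·0.56730)/(-3.6748)] = 3.70·0.12137 = 0.44907 g/L.

0.449 g/L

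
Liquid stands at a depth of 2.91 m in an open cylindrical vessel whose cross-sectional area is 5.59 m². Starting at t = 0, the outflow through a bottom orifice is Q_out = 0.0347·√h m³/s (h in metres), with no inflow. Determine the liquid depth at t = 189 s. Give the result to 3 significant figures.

1.25 m

With no inflow, A dh/dt = −0.0347 √h.
Separate and integrate: 2(√h − √h₀) = −(0.0347/A) t.
√h = √2.91 − 0.0347·189/(2·5.59) = 1.7059 − 0.58661 = 1.1193.
h = 1.1193² = 1.2527 m.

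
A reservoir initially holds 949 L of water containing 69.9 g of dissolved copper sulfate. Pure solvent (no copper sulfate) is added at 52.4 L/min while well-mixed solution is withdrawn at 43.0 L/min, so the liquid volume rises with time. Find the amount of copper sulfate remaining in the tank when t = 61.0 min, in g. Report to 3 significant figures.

Total volume: dV/dt = Q_in − Q_out = 9.4000 L/min, so V(t) = 949 + 9.4000 t and V(61.0) = 1522.4 L.
Species balance (pure solvent in): dm/dt = −Q_out · m/V(t).
Separate: dm/m = −Q_out dt/V(t) ⇒ ln(m/m₀) = −(Q_out/(Q_in−Q_out)) ln(V/V₀).
m = m₀ (V₀/V)^(Q_out/(Q_in−Q_out)) = 69.9 × (949/1522.4)^(4.5745) = 8.0447 g.

8.04 g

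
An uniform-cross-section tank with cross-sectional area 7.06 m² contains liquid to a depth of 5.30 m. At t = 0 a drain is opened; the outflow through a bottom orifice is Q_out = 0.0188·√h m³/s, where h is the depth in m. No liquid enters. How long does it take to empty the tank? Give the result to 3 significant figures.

With no inflow, A dh/dt = −0.0188 √h.
Separate and integrate: 2(√h − √h₀) = −(0.0188/A) t.
Tank is empty when √h = 0: t_empty = 2A√h₀/0.0188.
t_empty = 2·7.06·√5.30/0.0188 = 14.120·2.3022/0.0188 = 1729.1 s.

1730 s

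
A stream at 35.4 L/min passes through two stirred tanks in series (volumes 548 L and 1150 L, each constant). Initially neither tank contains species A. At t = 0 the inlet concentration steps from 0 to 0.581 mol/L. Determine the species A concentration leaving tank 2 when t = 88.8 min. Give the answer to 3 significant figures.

0.511 mol/L

Time constants: τᵢ = Vᵢ/Q for each well-mixed tank.
τ₁ = 548/35.4 = 15.480 min; τ₂ = 1150/35.4 = 32.486 min.
Tank 1: C₁ = C_in(1 − e^(−t/τ₁)). Tank 2 (τ₁ ≠ τ₂): C₂ = C_in[1 − (τ₁ e^(−t/τ₁) − τ₂ e^(−t/τ₂))/(τ₁ − τ₂)].
At t = 88.8: e^(−t/τ₁) = 0.0032265, e^(−t/τ₂) = 0.064992.
C₂ = 0.581·[1 − (15.480·0.0032265 − 32.486·0.064992)/(-17.006)] = 0.581·0.87878 = 0.51057 mol/L.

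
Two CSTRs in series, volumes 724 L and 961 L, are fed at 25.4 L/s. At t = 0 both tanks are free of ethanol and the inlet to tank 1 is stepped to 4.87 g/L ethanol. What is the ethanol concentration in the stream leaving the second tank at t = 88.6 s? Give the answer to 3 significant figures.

Each tank obeys Vᵢ dCᵢ/dt = Q(Cᵢ₋₁ − Cᵢ), so τᵢ = Vᵢ/Q.
τ₁ = 724/25.4 = 28.504 s; τ₂ = 961/25.4 = 37.835 s.
Solving the cascade with C₁(0)=C₂(0)=0 gives C₂(t) = C_in[1 − (τ₁ e^(−t/τ₁) − τ₂ e^(−t/τ₂))/(τ₁ − τ₂)].
At t = 88.6: e^(−t/τ₁) = 0.044675, e^(−t/τ₂) = 0.096157.
C₂ = 4.87·[1 − (28.504·0.044675 − 37.835·0.096157)/(-9.3307)] = 4.87·0.74657 = 3.6358 g/L.

3.64 g/L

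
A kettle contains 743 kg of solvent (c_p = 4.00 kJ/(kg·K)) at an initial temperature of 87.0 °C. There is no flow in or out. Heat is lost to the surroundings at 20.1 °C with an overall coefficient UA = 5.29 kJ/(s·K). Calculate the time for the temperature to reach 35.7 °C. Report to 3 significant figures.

M c_p dT/dt = −UA(T − T_amb).
τ = M c_p/UA = 561.81 s; T_ss = T_amb = 20.100 °C.
T(t) = T_ss + (T₀ − T_ss)e^(−t/τ); set T = 35.7:
t = −τ ln[(T − T_ss)/(T₀ − T_ss)] = −561.81 · ln(0.23318) = 817.96 s.

818 s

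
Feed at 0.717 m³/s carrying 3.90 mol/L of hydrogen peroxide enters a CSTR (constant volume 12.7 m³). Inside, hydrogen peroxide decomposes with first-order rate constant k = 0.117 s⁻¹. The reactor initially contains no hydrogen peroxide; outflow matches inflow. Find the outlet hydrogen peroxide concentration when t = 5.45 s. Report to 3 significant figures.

0.776 mol/L

V dC/dt = Q(C_in − C) − k V C.
dC/dt = (Q/V) C_in − (Q/V + k) C; effective rate a = Q/V + k = 0.056457 + 0.117 = 0.17346 s⁻¹.
C_ss = Q C_in/(Q + kV) = 1.2694 mol/L; C(t) = C_ss + (C₀ − C_ss) e^(−a t).
C(5.45) = 1.2694 + (-1.2694)·e^(−0.17346·5.45) = 1.2694 + (-1.2694)·0.38855 = 0.77616 mol/L.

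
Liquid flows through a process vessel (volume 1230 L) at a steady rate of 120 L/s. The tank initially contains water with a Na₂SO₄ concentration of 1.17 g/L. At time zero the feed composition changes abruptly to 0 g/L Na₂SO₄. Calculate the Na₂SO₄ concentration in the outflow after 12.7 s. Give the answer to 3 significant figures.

Species balance on the tank: V dC/dt = Q(C_in − C).
So dC/dt = (C_in − C)/τ with τ = V/Q = 1230/120 = 10.250 s.
Solution: C(t) = C_in + (C₀ − C_in) e^(−t/τ).
C(12.7) = 0 + (1.17 − 0)·e^(−12.7/10.250) = 0 + (1.1700)·0.28967 = 0.33891 g/L.

0.339 g/L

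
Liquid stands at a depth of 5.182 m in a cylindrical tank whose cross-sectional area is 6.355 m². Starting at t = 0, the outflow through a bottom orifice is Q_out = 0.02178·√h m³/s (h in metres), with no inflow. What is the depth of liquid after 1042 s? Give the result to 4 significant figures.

0.2409 m

With no inflow, A dh/dt = −0.02178 √h.
Separate and integrate: 2(√h − √h₀) = −(0.02178/A) t.
√h = √5.182 − 0.02178·1042/(2·6.355) = 2.27640 − 1.78558 = 0.490818.
h = 0.490818² = 0.240902 m.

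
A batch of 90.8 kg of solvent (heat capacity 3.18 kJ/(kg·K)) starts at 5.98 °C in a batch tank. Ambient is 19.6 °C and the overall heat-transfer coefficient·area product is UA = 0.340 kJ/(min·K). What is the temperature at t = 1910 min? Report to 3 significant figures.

M c_p dT/dt = −UA(T − T_amb).
dT/dt = (T_ss − T)/τ with T_ss = T_amb = 19.600 °C, τ = M c_p/UA = 90.8·3.18/0.340 = 849.25 min.
T approaches T_ss exponentially: T(t) = T_ss + (T₀ − T_ss) e^(−t/τ).
T(1910) = 19.600 + (-13.620)·0.10550 = 18.163 °C.

18.2 °C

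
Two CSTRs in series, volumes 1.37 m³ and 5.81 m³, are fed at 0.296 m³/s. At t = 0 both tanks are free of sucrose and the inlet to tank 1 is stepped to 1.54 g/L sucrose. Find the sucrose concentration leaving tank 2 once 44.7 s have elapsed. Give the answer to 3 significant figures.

1.33 g/L

Species balance on tank i: dCᵢ/dt = (Cᵢ₋₁ − Cᵢ)/τᵢ with τᵢ = Vᵢ/Q.
τ₁ = 1.37/0.296 = 4.6284 s; τ₂ = 5.81/0.296 = 19.628 s.
Solving the cascade with C₁(0)=C₂(0)=0 gives C₂(t) = C_in[1 − (τ₁ e^(−t/τ₁) − τ₂ e^(−t/τ₂))/(τ₁ − τ₂)].
At t = 44.7: e^(−t/τ₁) = 6.3924e-05, e^(−t/τ₂) = 0.10256.
C₂ = 1.54·[1 − (4.6284·6.3924e-05 − 19.628·0.10256)/(-15.000)] = 1.54·0.86581 = 1.3334 g/L.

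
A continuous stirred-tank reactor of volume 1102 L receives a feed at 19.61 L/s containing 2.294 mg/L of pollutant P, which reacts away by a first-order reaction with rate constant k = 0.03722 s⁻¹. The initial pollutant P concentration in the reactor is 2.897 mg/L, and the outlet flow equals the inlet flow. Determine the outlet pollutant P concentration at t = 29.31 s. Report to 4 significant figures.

1.172 mg/L

Species balance: V dC/dt = Q C_in − Q C − k V C.
dC/dt = (Q/V) C_in − (Q/V + k) C; effective rate a = Q/V + k = 0.0177949 + 0.03722 = 0.0550149 s⁻¹.
C_ss = Q C_in/(Q + kV) = 0.742009 mg/L; C(t) = C_ss + (C₀ − C_ss) e^(−a t).
C(29.31) = 0.742009 + (2.15499)·e^(−0.0550149·29.31) = 0.742009 + (2.15499)·0.199391 = 1.17169 mg/L.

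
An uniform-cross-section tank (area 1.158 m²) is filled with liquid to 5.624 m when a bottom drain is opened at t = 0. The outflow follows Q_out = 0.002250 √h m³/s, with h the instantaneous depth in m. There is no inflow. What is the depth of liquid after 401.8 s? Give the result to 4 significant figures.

Mass balance (ρ constant): A dh/dt = −0.002250 √h.
Separate and integrate: 2(√h − √h₀) = −(0.002250/A) t.
√h = √5.624 − 0.002250·401.8/(2·1.158) = 2.37150 − 0.390350 = 1.98115.
h = 1.98115² = 3.92495 m.

3.925 m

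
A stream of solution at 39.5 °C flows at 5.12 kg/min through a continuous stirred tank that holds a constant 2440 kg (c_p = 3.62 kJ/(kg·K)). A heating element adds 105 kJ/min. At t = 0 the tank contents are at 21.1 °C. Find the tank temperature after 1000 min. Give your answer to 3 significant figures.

First-law balance (no shaft work): M c_p dT/dt = ṁ c_p (T_in − T) + 105.
τ = M/ṁ = 476.56 min; T_ss = T_in + Q̇/(ṁ c_p) = 39.5 + 105/(5.12·3.62) = 45.165 °C.
Solution: T(t) = T_ss + (T₀ − T_ss) e^(−t/τ).
T(1000) = 45.165 + (-24.065)·e^(−1000/476.56) = 45.165 + (-24.065)·0.12266 = 42.213 °C.

42.2 °C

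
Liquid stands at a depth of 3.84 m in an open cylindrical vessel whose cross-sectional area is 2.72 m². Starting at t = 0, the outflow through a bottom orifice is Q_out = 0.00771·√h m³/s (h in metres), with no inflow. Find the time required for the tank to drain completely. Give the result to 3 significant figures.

A dh/dt = −Q_out = −0.00771 √h.
This is separable: 2 d(√h)/dt = −0.00771/A, so √h = √h₀ − (0.00771/(2A)) t.
Set h = 0: 2√h₀ = (0.00771/A) t_empty ⇒ t_empty = 2A√h₀/0.00771.
t_empty = 2·2.72·√3.84/0.00771 = 5.4400·1.9596/0.00771 = 1382.6 s.

1380 s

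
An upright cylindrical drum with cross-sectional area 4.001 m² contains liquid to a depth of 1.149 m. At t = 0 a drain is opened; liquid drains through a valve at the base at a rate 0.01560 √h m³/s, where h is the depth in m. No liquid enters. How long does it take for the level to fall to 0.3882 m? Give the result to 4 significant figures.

230.2 s

Volume balance on the tank: A dh/dt = −0.01560 √h.
∫ h^(−1/2) dh = −(0.01560/A) ∫ dt, giving 2√h = 2√h₀ − (0.01560/A) t.
t = 2A(√h₀ − √h)/0.01560 = 2·4.001·(√1.149 − √0.3882)/0.01560
  = 8.00200 × (1.07191 − 0.623057) / 0.01560 = 230.241 s.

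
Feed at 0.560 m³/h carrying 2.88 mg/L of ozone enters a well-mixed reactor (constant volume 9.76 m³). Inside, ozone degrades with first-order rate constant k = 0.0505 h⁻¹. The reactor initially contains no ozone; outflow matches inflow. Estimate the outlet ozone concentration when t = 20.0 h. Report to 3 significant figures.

1.35 mg/L

Species balance: V dC/dt = Q C_in − Q C − k V C.
dC/dt = (Q/V) C_in − (Q/V + k) C; effective rate a = Q/V + k = 0.057377 + 0.0505 = 0.10788 h⁻¹.
C_ss = Q C_in/(Q + kV) = 1.5318 mg/L; C(t) = C_ss + (C₀ − C_ss) e^(−a t).
C(20.0) = 1.5318 + (-1.5318)·e^(−0.10788·20.0) = 1.5318 + (-1.5318)·0.11561 = 1.3547 mg/L.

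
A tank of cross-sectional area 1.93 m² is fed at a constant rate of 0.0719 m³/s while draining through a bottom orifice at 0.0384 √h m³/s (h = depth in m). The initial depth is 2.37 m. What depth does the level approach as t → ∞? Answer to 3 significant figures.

3.51 m

Volume balance on the tank: A dh/dt = Q_in − 0.0384 √h. At steady state dh/dt = 0:
Q_in = 0.0384 √h_ss ⇒ √h_ss = 0.0719/0.0384 = 1.8724.
h_ss = 1.8724² = 3.5059 m. (Since h₀ = 2.37 m < h_ss, the level will rise toward this value.)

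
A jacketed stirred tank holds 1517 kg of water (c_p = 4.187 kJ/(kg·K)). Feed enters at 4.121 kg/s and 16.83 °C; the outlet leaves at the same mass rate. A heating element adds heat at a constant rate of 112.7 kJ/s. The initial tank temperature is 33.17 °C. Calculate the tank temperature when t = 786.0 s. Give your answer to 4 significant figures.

M c_p dT/dt = ṁ c_p (T_in − T) + Q̇.
τ = M/ṁ = 368.115 s; T_ss = T_in + Q̇/(ṁ c_p) = 16.83 + 112.7/(4.121·4.187) = 23.3616 °C.
This is linear first-order; T(t) = T_ss + (T₀ − T_ss) e^(−t/τ).
T(786.0) = 23.3616 + (9.80842)·e^(−786.0/368.115) = 23.3616 + (9.80842)·0.118220 = 24.5211 °C.

24.52 °C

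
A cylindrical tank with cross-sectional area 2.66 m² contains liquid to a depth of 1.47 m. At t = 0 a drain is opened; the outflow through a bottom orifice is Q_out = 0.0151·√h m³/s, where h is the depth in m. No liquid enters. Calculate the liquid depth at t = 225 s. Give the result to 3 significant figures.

0.329 m

With no inflow, A dh/dt = −0.0151 √h.
∫ h^(−1/2) dh = −(0.0151/A) ∫ dt, giving 2√h = 2√h₀ − (0.0151/A) t.
√h = √1.47 − 0.0151·225/(2·2.66) = 1.2124 − 0.63863 = 0.57381.
h = 0.57381² = 0.32926 m.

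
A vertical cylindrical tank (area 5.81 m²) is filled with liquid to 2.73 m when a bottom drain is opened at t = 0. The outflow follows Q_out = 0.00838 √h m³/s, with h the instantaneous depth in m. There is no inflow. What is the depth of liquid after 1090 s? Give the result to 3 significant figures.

0.750 m

Unsteady balance on liquid volume: A dh/dt = −0.00838 √h.
Separate and integrate: 2(√h − √h₀) = −(0.00838/A) t.
√h = √2.73 − 0.00838·1090/(2·5.81) = 1.6523 − 0.78608 = 0.86620.
h = 0.86620² = 0.75029 m.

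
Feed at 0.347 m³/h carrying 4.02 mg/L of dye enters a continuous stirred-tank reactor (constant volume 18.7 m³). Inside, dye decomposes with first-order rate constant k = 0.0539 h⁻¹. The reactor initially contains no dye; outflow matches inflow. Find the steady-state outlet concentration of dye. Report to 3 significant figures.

V dC/dt = Q(C_in − C) − k V C.
At steady state: 0 = Q C_in − (Q + kV) C_ss, so C_ss = Q C_in/(Q + kV).
C_ss = 0.347·4.02/(0.347 + 0.0539·18.7) = 1.3949/1.3549 = 1.0295 mg/L.

1.03 mg/L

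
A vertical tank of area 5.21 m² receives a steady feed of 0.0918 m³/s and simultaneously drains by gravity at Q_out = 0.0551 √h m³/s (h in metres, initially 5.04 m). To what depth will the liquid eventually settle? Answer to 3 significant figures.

A dh/dt = Q_in − 0.0551 √h. Steady state requires inflow = outflow:
Q_in = 0.0551 √h_ss ⇒ √h_ss = 0.0918/0.0551 = 1.6661.
h_ss = 1.6661² = 2.7758 m. (Since h₀ = 5.04 m > h_ss, the level will fall toward this value.)

2.78 m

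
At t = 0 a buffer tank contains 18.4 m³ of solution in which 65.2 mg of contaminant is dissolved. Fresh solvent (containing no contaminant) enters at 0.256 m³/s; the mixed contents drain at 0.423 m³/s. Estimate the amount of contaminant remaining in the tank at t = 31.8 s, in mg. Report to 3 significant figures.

Let m(t) be the amount of contaminant. Volume: V(t) = V₀ + (Q_in − Q_out) t = 18.4 − 0.16700 t; V(31.8) = 13.089 m³.
Species balance (pure solvent in): dm/dt = −Q_out · m/V(t).
Separate: dm/m = −Q_out dt/V(t) ⇒ ln(m/m₀) = −(Q_out/(Q_in−Q_out)) ln(V/V₀).
m = m₀ (V₀/V)^(Q_out/(Q_in−Q_out)) = 65.2 × (18.4/13.089)^(-2.5329) = 27.519 mg.

27.5 mg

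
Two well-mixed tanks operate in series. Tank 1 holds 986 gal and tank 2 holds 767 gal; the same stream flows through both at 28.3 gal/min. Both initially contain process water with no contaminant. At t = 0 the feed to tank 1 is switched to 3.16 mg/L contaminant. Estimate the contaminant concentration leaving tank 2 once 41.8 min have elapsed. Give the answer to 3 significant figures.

1.24 mg/L

Each tank obeys Vᵢ dCᵢ/dt = Q(Cᵢ₋₁ − Cᵢ), so τᵢ = Vᵢ/Q.
τ₁ = 986/28.3 = 34.841 min; τ₂ = 767/28.3 = 27.102 min.
Solving the cascade with C₁(0)=C₂(0)=0 gives C₂(t) = C_in[1 − (τ₁ e^(−t/τ₁) − τ₂ e^(−t/τ₂))/(τ₁ − τ₂)].
At t = 41.8: e^(−t/τ₁) = 0.30127, e^(−t/τ₂) = 0.21389.
C₂ = 3.16·[1 − (34.841·0.30127 − 27.102·0.21389)/(7.7385)] = 3.16·0.39268 = 1.2409 mg/L.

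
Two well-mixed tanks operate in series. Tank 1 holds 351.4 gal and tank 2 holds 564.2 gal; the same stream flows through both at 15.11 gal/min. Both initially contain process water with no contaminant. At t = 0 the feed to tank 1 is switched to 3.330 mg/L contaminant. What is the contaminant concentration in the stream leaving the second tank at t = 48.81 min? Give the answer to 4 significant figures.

1.615 mg/L

Each tank obeys Vᵢ dCᵢ/dt = Q(Cᵢ₋₁ − Cᵢ), so τᵢ = Vᵢ/Q.
τ₁ = 351.4/15.11 = 23.2561 min; τ₂ = 564.2/15.11 = 37.3395 min.
Solving the cascade with C₁(0)=C₂(0)=0 gives C₂(t) = C_in[1 − (τ₁ e^(−t/τ₁) − τ₂ e^(−t/τ₂))/(τ₁ − τ₂)].
At t = 48.81: e^(−t/τ₁) = 0.122603, e^(−t/τ₂) = 0.270578.
C₂ = 3.330·[1 − (23.2561·0.122603 − 37.3395·0.270578)/(-14.0834)] = 3.330·0.485069 = 1.61528 mg/L.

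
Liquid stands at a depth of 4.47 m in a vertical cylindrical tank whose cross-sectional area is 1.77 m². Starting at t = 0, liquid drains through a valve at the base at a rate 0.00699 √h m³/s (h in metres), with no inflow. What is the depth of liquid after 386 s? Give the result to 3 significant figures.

1.83 m

With no inflow, A dh/dt = −0.00699 √h.
This is separable: 2 d(√h)/dt = −0.00699/A, so √h = √h₀ − (0.00699/(2A)) t.
√h = √4.47 − 0.00699·386/(2·1.77) = 2.1142 − 0.76219 = 1.3521.
h = 1.3521² = 1.8280 m.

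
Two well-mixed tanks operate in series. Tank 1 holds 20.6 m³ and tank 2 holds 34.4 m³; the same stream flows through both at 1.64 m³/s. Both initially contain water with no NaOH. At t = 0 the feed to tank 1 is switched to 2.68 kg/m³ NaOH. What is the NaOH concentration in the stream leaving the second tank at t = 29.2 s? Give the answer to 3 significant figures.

1.41 kg/m³

Time constants: τᵢ = Vᵢ/Q for each well-mixed tank.
τ₁ = 20.6/1.64 = 12.561 s; τ₂ = 34.4/1.64 = 20.976 s.
Solving the cascade with C₁(0)=C₂(0)=0 gives C₂(t) = C_in[1 − (τ₁ e^(−t/τ₁) − τ₂ e^(−t/τ₂))/(τ₁ − τ₂)].
At t = 29.2: e^(−t/τ₁) = 0.097817, e^(−t/τ₂) = 0.24855.
C₂ = 2.68·[1 − (12.561·0.097817 − 20.976·0.24855)/(-8.4146)] = 2.68·0.52643 = 1.4108 kg/m³.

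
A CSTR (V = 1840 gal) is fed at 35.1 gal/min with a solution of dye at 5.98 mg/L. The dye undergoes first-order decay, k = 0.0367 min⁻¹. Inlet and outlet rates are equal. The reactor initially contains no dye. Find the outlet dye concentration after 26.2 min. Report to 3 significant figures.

Species balance: V dC/dt = Q C_in − Q C − k V C.
This is linear with rate a = Q/V + k = 0.055776 min⁻¹.
C_ss = Q C_in/(Q + kV) = 2.0452 mg/L; C(t) = C_ss + (C₀ − C_ss) e^(−a t).
C(26.2) = 2.0452 + (-2.0452)·e^(−0.055776·26.2) = 2.0452 + (-2.0452)·0.23193 = 1.5709 mg/L.

1.57 mg/L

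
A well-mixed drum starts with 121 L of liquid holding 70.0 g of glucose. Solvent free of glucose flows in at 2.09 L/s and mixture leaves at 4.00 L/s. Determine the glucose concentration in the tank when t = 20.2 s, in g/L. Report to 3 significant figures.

0.380 g/L

Let m(t) be the amount of glucose. Volume: V(t) = V₀ + (Q_in − Q_out) t = 121 − 1.9100 t; V(20.2) = 82.418 L.
Species balance (pure solvent in): dm/dt = −Q_out · m/V(t).
Separate: dm/m = −Q_out dt/V(t) ⇒ ln(m/m₀) = −(Q_out/(Q_in−Q_out)) ln(V/V₀).
m = m₀ (V₀/V)^(Q_out/(Q_in−Q_out)) = 70.0 × (121/82.418)^(-2.0942) = 31.322 g.
C = m/V = 31.322/82.418 = 0.38004 g/L.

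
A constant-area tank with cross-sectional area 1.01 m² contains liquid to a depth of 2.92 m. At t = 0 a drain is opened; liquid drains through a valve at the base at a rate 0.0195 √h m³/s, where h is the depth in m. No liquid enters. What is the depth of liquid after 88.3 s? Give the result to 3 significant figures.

A dh/dt = −Q_out = −0.0195 √h.
This is separable: 2 d(√h)/dt = −0.0195/A, so √h = √h₀ − (0.0195/(2A)) t.
√h = √2.92 − 0.0195·88.3/(2·1.01) = 1.7088 − 0.85240 = 0.85640.
h = 0.85640² = 0.73342 m.

0.733 m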